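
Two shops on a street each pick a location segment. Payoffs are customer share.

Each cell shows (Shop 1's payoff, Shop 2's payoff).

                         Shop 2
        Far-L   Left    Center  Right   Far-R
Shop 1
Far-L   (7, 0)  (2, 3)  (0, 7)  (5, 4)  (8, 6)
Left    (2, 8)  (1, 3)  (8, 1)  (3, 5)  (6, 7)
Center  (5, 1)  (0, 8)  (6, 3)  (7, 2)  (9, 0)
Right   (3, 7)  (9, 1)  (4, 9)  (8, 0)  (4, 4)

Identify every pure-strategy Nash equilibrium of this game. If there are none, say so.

Shop 1 against Far-L: payoffs 7, 2, 5, 3 → best response Far-L.
Shop 1 against Left: payoffs 2, 1, 0, 9 → best response Right.
Shop 1 against Center: payoffs 0, 8, 6, 4 → best response Left.
Shop 1 against Right: payoffs 5, 3, 7, 8 → best response Right.
Shop 1 against Far-R: payoffs 8, 6, 9, 4 → best response Center.
Shop 2 against Far-L: payoffs 0, 3, 7, 4, 6 → best response Center.
Shop 2 against Left: payoffs 8, 3, 1, 5, 7 → best response Far-L.
Shop 2 against Center: payoffs 1, 8, 3, 2, 0 → best response Left.
Shop 2 against Right: payoffs 7, 1, 9, 0, 4 → best response Center.
No profile is a mutual best response for all players.

none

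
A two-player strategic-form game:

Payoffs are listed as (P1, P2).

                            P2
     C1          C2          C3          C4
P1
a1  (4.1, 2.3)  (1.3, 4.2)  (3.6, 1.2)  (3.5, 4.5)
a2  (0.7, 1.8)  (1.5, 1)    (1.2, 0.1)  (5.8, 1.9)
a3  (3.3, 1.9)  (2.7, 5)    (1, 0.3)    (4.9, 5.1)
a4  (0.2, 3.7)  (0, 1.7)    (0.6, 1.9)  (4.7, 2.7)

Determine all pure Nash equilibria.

(a1, C1): P2 can switch to C2 (2.3 → 4.2). Not NE.
(a1, C2): P1 can switch to a2 (1.3 → 1.5). Not NE.
(a1, C3): P2 can switch to C1 (1.2 → 2.3). Not NE.
(a1, C4): P1 can switch to a2 (3.5 → 5.8). Not NE.
(a2, C1): P1 can switch to a1 (0.7 → 4.1). Not NE.
(a2, C2): P1 can switch to a3 (1.5 → 2.7). Not NE.
(a2, C3): P1 can switch to a1 (1.2 → 3.6). Not NE.
(a2, C4): P1 gets 5.8, best alternative 4.9; P2 gets 1.9, best alternative 1.8. No profitable deviation — NE.
(a3, C1): P1 can switch to a1 (3.3 → 4.1). Not NE.
(The remaining 7 profiles each have a profitable deviation by the same check.)

Pure NE: (a2, C4)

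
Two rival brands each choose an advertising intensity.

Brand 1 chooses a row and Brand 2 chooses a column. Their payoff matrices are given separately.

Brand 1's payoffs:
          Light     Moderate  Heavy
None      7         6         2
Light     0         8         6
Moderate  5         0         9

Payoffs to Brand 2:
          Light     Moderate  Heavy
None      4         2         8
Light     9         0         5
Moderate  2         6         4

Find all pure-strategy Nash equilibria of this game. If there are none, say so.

For each player, find the best response to each opponent profile; mutual best responses are the pure NE.
Brand 1 against Light: payoffs 7, 0, 5 → best response None.
Brand 1 against Moderate: payoffs 6, 8, 0 → best response Light.
Brand 1 against Heavy: payoffs 2, 6, 9 → best response Moderate.
Brand 2 against None: payoffs 4, 2, 8 → best response Heavy.
Brand 2 against Light: payoffs 9, 0, 5 → best response Light.
Brand 2 against Moderate: payoffs 2, 6, 4 → best response Moderate.
No profile is a mutual best response for all players.

No pure-strategy Nash equilibrium.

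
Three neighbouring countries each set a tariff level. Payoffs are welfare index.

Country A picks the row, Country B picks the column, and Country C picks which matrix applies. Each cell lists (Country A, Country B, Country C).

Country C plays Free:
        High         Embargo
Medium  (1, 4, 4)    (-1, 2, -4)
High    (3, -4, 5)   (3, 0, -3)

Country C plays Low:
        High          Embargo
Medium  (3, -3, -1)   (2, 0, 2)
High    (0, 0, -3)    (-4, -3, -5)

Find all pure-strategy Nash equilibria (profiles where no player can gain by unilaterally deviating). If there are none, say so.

Mark each player's best response to every combination of opponents' strategies; a profile where every player is best-responding is a pure Nash equilibrium.
Country A against (High, Free): payoffs 1, 3 → best response High.
Country A against (High, Low): payoffs 3, 0 → best response Medium.
Country A against (Embargo, Free): payoffs -1, 3 → best response High.
Country A against (Embargo, Low): payoffs 2, -4 → best response Medium.
Country B against (Medium, Free): payoffs 4, 2 → best response High.
Country B against (Medium, Low): payoffs -3, 0 → best response Embargo.
Country B against (High, Free): payoffs -4, 0 → best response Embargo.
Country B against (High, Low): payoffs 0, -3 → best response High.
Country C against (Medium, High): payoffs 4, -1 → best response Free.
Country C against (Medium, Embargo): payoffs -4, 2 → best response Low.
Country C against (High, High): payoffs 5, -3 → best response Free.
Country C against (High, Embargo): payoffs -3, -5 → best response Free.
Mutual best responses: (Medium, Embargo, Low); (High, Embargo, Free).

Pure-strategy Nash equilibria: (Medium, Embargo, Low); (High, Embargo, Free)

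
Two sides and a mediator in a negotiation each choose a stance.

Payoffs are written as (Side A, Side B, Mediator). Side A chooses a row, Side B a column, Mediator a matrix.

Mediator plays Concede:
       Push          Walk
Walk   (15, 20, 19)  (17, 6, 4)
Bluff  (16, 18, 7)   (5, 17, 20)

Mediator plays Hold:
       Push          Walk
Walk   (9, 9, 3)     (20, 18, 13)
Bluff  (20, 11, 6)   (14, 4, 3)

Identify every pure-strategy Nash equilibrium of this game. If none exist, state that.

Pure-strategy Nash equilibria: (Walk, Walk, Hold); (Bluff, Push, Concede)

Side A against (Push, Concede): payoffs 15, 16 → best response Bluff.
Side A against (Push, Hold): payoffs 9, 20 → best response Bluff.
Side A against (Walk, Concede): payoffs 17, 5 → best response Walk.
Side A against (Walk, Hold): payoffs 20, 14 → best response Walk.
Side B against (Walk, Concede): payoffs 20, 6 → best response Push.
Side B against (Walk, Hold): payoffs 9, 18 → best response Walk.
Side B against (Bluff, Concede): payoffs 18, 17 → best response Push.
Side B against (Bluff, Hold): payoffs 11, 4 → best response Push.
Mediator against (Walk, Push): payoffs 19, 3 → best response Concede.
Mediator against (Walk, Walk): payoffs 4, 13 → best response Hold.
Mediator against (Bluff, Push): payoffs 7, 6 → best response Concede.
Mediator against (Bluff, Walk): payoffs 20, 3 → best response Concede.
Mutual best responses: (Walk, Walk, Hold); (Bluff, Push, Concede).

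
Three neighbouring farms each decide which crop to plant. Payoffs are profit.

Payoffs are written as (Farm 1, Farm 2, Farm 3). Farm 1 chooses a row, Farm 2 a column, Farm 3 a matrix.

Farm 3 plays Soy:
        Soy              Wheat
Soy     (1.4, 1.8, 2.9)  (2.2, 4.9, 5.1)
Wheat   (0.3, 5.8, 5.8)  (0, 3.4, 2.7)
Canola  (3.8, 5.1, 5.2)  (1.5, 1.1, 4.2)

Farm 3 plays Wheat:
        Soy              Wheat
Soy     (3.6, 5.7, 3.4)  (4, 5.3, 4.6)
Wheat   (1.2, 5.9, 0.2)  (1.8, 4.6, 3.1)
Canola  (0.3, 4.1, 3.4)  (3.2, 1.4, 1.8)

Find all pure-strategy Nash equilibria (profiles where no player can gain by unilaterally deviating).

(Soy, Soy, Wheat); (Soy, Wheat, Soy); (Canola, Soy, Soy)

For each player, find the best response to each opponent profile; mutual best responses are the pure NE.
Farm 1 against (Soy, Soy): payoffs 1.4, 0.3, 3.8 → best response Canola.
Farm 1 against (Soy, Wheat): payoffs 3.6, 1.2, 0.3 → best response Soy.
Farm 1 against (Wheat, Soy): payoffs 2.2, 0, 1.5 → best response Soy.
Farm 1 against (Wheat, Wheat): payoffs 4, 1.8, 3.2 → best response Soy.
Farm 2 against (Soy, Soy): payoffs 1.8, 4.9 → best response Wheat.
Farm 2 against (Soy, Wheat): payoffs 5.7, 5.3 → best response Soy.
Farm 2 against (Wheat, Soy): payoffs 5.8, 3.4 → best response Soy.
Farm 2 against (Wheat, Wheat): payoffs 5.9, 4.6 → best response Soy.
Farm 2 against (Canola, Soy): payoffs 5.1, 1.1 → best response Soy.
Farm 2 against (Canola, Wheat): payoffs 4.1, 1.4 → best response Soy.
Farm 3 against (Soy, Soy): payoffs 2.9, 3.4 → best response Wheat.
Farm 3 against (Soy, Wheat): payoffs 5.1, 4.6 → best response Soy.
Farm 3 against (Wheat, Soy): payoffs 5.8, 0.2 → best response Soy.
Farm 3 against (Wheat, Wheat): payoffs 2.7, 3.1 → best response Wheat.
Farm 3 against (Canola, Soy): payoffs 5.2, 3.4 → best response Soy.
Farm 3 against (Canola, Wheat): payoffs 4.2, 1.8 → best response Soy.
Mutual best responses: (Soy, Soy, Wheat); (Soy, Wheat, Soy); (Canola, Soy, Soy).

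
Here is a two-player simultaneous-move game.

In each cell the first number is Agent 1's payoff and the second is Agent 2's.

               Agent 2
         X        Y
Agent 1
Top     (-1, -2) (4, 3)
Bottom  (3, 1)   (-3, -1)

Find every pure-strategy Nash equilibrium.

(Top, X): Agent 1 can switch to Bottom (-1 → 3). Not NE.
(Top, Y): Agent 1 gets 4, best alternative -3; Agent 2 gets 3, best alternative -2. No profitable deviation — NE.
(Bottom, X): Agent 1 gets 3, best alternative -1; Agent 2 gets 1, best alternative -1. No profitable deviation — NE.
(Bottom, Y): Agent 1 can switch to Top (-3 → 4). Not NE.

Pure-strategy Nash equilibria: (Top, Y) and (Bottom, X)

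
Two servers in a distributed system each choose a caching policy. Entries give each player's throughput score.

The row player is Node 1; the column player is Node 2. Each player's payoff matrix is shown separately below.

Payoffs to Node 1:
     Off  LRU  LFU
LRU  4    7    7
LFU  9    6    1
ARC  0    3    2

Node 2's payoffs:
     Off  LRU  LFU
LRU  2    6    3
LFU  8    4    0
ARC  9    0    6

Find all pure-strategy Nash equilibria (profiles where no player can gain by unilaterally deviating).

Pure-strategy Nash equilibria: (LRU, LRU), (LFU, Off)

Node 1 against Off: payoffs 4, 9, 0 → best response LFU.
Node 1 against LRU: payoffs 7, 6, 3 → best response LRU.
Node 1 against LFU: payoffs 7, 1, 2 → best response LRU.
Node 2 against LRU: payoffs 2, 6, 3 → best response LRU.
Node 2 against LFU: payoffs 8, 4, 0 → best response Off.
Node 2 against ARC: payoffs 9, 0, 6 → best response Off.
Mutual best responses: (LRU, LRU); (LFU, Off).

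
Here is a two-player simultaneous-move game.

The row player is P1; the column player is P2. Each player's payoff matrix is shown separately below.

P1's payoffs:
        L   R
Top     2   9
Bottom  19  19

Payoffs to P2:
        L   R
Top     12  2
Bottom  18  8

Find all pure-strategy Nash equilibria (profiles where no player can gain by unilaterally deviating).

Mark each player's best response to every combination of opponents' strategies; a profile where every player is best-responding is a pure Nash equilibrium.
P1 against L: payoffs 2, 19 → best response Bottom.
P1 against R: payoffs 9, 19 → best response Bottom.
P2 against Top: payoffs 12, 2 → best response L.
P2 against Bottom: payoffs 18, 8 → best response L.
Mutual best responses: (Bottom, L).

(Bottom, L)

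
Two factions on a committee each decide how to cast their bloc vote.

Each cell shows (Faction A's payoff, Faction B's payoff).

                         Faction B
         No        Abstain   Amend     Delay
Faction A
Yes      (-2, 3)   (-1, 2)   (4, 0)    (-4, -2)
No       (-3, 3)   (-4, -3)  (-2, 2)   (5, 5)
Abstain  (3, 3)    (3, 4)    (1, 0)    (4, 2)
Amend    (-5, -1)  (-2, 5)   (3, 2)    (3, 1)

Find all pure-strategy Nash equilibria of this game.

(No, Delay), (Abstain, Abstain)

Check each profile: it is a Nash equilibrium iff no player can strictly gain by switching unilaterally.
(Yes, No): Faction A can switch to Abstain (-2 → 3). Not NE.
(Yes, Abstain): Faction A can switch to Abstain (-1 → 3). Not NE.
(Yes, Amend): Faction B can switch to No (0 → 3). Not NE.
(Yes, Delay): Faction A can switch to No (-4 → 5). Not NE.
(No, No): Faction A can switch to Yes (-3 → -2). Not NE.
(No, Abstain): Faction A can switch to Yes (-4 → -1). Not NE.
(No, Amend): Faction A can switch to Yes (-2 → 4). Not NE.
(No, Delay): Faction A gets 5, best alternative 4; Faction B gets 5, best alternative 3. No profitable deviation — NE.
(Abstain, No): Faction B can switch to Abstain (3 → 4). Not NE.
(Abstain, Abstain): Faction A gets 3, best alternative -1; Faction B gets 4, best alternative 3. No profitable deviation — NE.
(Abstain, Amend): Faction A can switch to Yes (1 → 4). Not NE.
(Abstain, Delay): Faction A can switch to No (4 → 5). Not NE.
(The remaining 4 profiles each have a profitable deviation by the same check.)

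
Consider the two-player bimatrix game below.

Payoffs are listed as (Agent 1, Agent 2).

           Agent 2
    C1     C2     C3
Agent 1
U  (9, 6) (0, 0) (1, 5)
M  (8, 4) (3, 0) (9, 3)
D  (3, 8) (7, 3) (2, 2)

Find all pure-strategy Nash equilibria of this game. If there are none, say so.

The unique pure-strategy Nash equilibrium is (U, C1).

Check each profile: it is a Nash equilibrium iff no player can strictly gain by switching unilaterally.
(U, C1): Agent 1 gets 9, best alternative 8; Agent 2 gets 6, best alternative 5. No profitable deviation — NE.
(U, C2): Agent 1 can switch to M (0 → 3). Not NE.
(U, C3): Agent 1 can switch to M (1 → 9). Not NE.
(M, C1): Agent 1 can switch to U (8 → 9). Not NE.
(M, C2): Agent 1 can switch to D (3 → 7). Not NE.
(M, C3): Agent 2 can switch to C1 (3 → 4). Not NE.
(D, C1): Agent 1 can switch to U (3 → 9). Not NE.
(D, C2): Agent 2 can switch to C1 (3 → 8). Not NE.
(D, C3): Agent 1 can switch to M (2 → 9). Not NE.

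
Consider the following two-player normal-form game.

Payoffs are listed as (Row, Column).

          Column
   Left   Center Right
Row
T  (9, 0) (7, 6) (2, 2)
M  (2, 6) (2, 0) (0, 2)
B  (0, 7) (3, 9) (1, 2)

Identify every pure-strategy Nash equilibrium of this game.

Mark each player's best response to every combination of opponents' strategies; a profile where every player is best-responding is a pure Nash equilibrium.
Row against Left: payoffs 9, 2, 0 → best response T.
Row against Center: payoffs 7, 2, 3 → best response T.
Row against Right: payoffs 2, 0, 1 → best response T.
Column against T: payoffs 0, 6, 2 → best response Center.
Column against M: payoffs 6, 0, 2 → best response Left.
Column against B: payoffs 7, 9, 2 → best response Center.
Mutual best responses: (T, Center).

Pure NE: (T, Center)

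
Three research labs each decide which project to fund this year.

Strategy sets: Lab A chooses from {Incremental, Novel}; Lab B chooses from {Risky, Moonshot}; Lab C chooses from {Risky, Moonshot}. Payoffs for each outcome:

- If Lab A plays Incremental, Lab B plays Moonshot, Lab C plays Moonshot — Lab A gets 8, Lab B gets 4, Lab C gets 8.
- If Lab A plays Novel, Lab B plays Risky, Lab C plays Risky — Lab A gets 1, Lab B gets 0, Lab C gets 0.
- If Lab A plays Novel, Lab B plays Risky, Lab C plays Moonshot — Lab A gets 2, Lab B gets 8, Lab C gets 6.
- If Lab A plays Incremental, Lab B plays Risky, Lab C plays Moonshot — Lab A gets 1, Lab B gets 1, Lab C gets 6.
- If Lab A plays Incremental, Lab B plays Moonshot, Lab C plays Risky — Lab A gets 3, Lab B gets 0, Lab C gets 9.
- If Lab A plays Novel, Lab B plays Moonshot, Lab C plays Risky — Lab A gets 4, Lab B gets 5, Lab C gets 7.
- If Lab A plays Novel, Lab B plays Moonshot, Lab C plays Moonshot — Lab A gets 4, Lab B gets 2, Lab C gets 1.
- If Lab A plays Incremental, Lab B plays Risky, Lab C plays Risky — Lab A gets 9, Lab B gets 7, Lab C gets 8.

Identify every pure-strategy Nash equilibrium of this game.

Pure-strategy Nash equilibria: (Incremental, Risky, Risky), (Novel, Risky, Moonshot), (Novel, Moonshot, Risky)

Mark each player's best response to every combination of opponents' strategies; a profile where every player is best-responding is a pure Nash equilibrium.
Lab A against (Risky, Risky): payoffs 9, 1 → best response Incremental.
Lab A against (Risky, Moonshot): payoffs 1, 2 → best response Novel.
Lab A against (Moonshot, Risky): payoffs 3, 4 → best response Novel.
Lab A against (Moonshot, Moonshot): payoffs 8, 4 → best response Incremental.
Lab B against (Incremental, Risky): payoffs 7, 0 → best response Risky.
Lab B against (Incremental, Moonshot): payoffs 1, 4 → best response Moonshot.
Lab B against (Novel, Risky): payoffs 0, 5 → best response Moonshot.
Lab B against (Novel, Moonshot): payoffs 8, 2 → best response Risky.
Lab C against (Incremental, Risky): payoffs 8, 6 → best response Risky.
Lab C against (Incremental, Moonshot): payoffs 9, 8 → best response Risky.
Lab C against (Novel, Risky): payoffs 0, 6 → best response Moonshot.
Lab C against (Novel, Moonshot): payoffs 7, 1 → best response Risky.
Mutual best responses: (Incremental, Risky, Risky); (Novel, Risky, Moonshot); (Novel, Moonshot, Risky).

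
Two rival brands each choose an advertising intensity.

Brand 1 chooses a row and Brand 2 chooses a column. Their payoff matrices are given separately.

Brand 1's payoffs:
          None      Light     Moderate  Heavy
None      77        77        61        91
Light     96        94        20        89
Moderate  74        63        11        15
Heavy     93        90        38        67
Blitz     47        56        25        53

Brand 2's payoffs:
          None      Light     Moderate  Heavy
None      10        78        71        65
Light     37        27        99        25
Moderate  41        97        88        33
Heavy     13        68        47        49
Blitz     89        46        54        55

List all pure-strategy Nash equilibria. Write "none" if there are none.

There is no pure-strategy Nash equilibrium.

Mark each player's best response to every combination of opponents' strategies; a profile where every player is best-responding is a pure Nash equilibrium.
Brand 1 against None: payoffs 77, 96, 74, 93, 47 → best response Light.
Brand 1 against Light: payoffs 77, 94, 63, 90, 56 → best response Light.
Brand 1 against Moderate: payoffs 61, 20, 11, 38, 25 → best response None.
Brand 1 against Heavy: payoffs 91, 89, 15, 67, 53 → best response None.
Brand 2 against None: payoffs 10, 78, 71, 65 → best response Light.
Brand 2 against Light: payoffs 37, 27, 99, 25 → best response Moderate.
Brand 2 against Moderate: payoffs 41, 97, 88, 33 → best response Light.
Brand 2 against Heavy: payoffs 13, 68, 47, 49 → best response Light.
Brand 2 against Blitz: payoffs 89, 46, 54, 55 → best response None.
No profile is a mutual best response for all players.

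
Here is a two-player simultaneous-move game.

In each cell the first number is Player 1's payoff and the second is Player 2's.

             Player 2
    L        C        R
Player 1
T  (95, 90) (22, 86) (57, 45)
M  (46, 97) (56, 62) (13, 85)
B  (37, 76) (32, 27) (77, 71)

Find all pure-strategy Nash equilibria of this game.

Pure NE: (T, L)

Check each profile: it is a Nash equilibrium iff no player can strictly gain by switching unilaterally.
(T, L): Player 1 gets 95, best alternative 46; Player 2 gets 90, best alternative 86. No profitable deviation — NE.
(T, C): Player 1 can switch to M (22 → 56). Not NE.
(T, R): Player 1 can switch to B (57 → 77). Not NE.
(M, L): Player 1 can switch to T (46 → 95). Not NE.
(M, C): Player 2 can switch to L (62 → 97). Not NE.
(M, R): Player 1 can switch to T (13 → 57). Not NE.
(B, L): Player 1 can switch to T (37 → 95). Not NE.
(B, C): Player 1 can switch to M (32 → 56). Not NE.
(B, R): Player 2 can switch to L (71 → 76). Not NE.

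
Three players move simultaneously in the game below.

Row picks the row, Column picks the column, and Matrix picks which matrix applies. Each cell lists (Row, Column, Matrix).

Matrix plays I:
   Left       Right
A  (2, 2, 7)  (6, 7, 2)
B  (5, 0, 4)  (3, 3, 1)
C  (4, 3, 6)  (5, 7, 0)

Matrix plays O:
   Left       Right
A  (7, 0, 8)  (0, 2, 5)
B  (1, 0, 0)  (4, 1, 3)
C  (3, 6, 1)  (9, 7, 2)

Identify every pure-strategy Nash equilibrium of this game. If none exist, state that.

(A, Left, I): Row can switch to B (2 → 5). Not NE.
(A, Left, O): Column can switch to Right (0 → 2). Not NE.
(A, Right, I): Matrix can switch to O (2 → 5). Not NE.
(A, Right, O): Row can switch to B (0 → 4). Not NE.
(B, Left, I): Column can switch to Right (0 → 3). Not NE.
(B, Left, O): Row can switch to A (1 → 7). Not NE.
(B, Right, I): Row can switch to A (3 → 6). Not NE.
(B, Right, O): Row can switch to C (4 → 9). Not NE.
(C, Left, I): Row can switch to B (4 → 5). Not NE.
(C, Left, O): Row can switch to A (3 → 7). Not NE.
(C, Right, O): Row gets 9, best alternative 4; Column gets 7, best alternative 6; Matrix gets 2, best alternative 0. No profitable deviation — NE.
(The remaining 1 profile has a profitable deviation by the same check.)

The unique pure-strategy Nash equilibrium is (C, Right, O).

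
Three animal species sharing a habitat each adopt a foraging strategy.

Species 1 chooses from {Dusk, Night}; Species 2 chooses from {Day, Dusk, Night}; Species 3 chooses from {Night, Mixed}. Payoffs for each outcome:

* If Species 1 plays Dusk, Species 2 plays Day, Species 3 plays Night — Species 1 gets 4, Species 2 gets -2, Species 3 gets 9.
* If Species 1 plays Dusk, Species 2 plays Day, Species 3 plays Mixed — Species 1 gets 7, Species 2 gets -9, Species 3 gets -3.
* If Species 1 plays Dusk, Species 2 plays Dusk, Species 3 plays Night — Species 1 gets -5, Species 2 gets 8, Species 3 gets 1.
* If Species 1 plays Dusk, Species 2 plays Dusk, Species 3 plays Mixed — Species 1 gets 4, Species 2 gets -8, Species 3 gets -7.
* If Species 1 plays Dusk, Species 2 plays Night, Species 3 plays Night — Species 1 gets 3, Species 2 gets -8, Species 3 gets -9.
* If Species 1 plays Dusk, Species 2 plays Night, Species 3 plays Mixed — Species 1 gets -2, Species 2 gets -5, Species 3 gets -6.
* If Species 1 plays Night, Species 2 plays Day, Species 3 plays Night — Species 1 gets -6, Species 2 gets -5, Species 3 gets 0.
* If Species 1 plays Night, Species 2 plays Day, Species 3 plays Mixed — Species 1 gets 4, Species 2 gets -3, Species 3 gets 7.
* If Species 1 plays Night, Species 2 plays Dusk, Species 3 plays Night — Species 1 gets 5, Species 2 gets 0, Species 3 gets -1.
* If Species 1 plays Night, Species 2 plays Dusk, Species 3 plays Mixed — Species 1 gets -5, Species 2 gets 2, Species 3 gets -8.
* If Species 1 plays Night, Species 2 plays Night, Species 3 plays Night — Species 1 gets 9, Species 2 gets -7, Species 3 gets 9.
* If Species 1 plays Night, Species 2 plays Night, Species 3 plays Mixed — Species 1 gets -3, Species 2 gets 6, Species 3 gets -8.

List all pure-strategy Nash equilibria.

Pure-strategy Nash equilibria: (Dusk, Night, Mixed); (Night, Dusk, Night)

Species 1 against (Day, Night): payoffs 4, -6 → best response Dusk.
Species 1 against (Day, Mixed): payoffs 7, 4 → best response Dusk.
Species 1 against (Dusk, Night): payoffs -5, 5 → best response Night.
Species 1 against (Dusk, Mixed): payoffs 4, -5 → best response Dusk.
Species 1 against (Night, Night): payoffs 3, 9 → best response Night.
Species 1 against (Night, Mixed): payoffs -2, -3 → best response Dusk.
Species 2 against (Dusk, Night): payoffs -2, 8, -8 → best response Dusk.
Species 2 against (Dusk, Mixed): payoffs -9, -8, -5 → best response Night.
Species 2 against (Night, Night): payoffs -5, 0, -7 → best response Dusk.
Species 2 against (Night, Mixed): payoffs -3, 2, 6 → best response Night.
Species 3 against (Dusk, Day): payoffs 9, -3 → best response Night.
Species 3 against (Dusk, Dusk): payoffs 1, -7 → best response Night.
Species 3 against (Dusk, Night): payoffs -9, -6 → best response Mixed.
Species 3 against (Night, Day): payoffs 0, 7 → best response Mixed.
Species 3 against (Night, Dusk): payoffs -1, -8 → best response Night.
Species 3 against (Night, Night): payoffs 9, -8 → best response Night.
Mutual best responses: (Dusk, Night, Mixed); (Night, Dusk, Night).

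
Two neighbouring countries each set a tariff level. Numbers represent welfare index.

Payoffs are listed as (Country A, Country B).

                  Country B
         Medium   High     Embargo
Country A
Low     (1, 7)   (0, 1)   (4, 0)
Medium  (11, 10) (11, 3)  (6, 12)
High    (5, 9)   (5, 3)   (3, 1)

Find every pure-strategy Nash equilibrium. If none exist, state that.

Mark each player's best response to every combination of opponents' strategies; a profile where every player is best-responding is a pure Nash equilibrium.
Country A against Medium: payoffs 1, 11, 5 → best response Medium.
Country A against High: payoffs 0, 11, 5 → best response Medium.
Country A against Embargo: payoffs 4, 6, 3 → best response Medium.
Country B against Low: payoffs 7, 1, 0 → best response Medium.
Country B against Medium: payoffs 10, 3, 12 → best response Embargo.
Country B against High: payoffs 9, 3, 1 → best response Medium.
Mutual best responses: (Medium, Embargo).

Pure NE: (Medium, Embargo)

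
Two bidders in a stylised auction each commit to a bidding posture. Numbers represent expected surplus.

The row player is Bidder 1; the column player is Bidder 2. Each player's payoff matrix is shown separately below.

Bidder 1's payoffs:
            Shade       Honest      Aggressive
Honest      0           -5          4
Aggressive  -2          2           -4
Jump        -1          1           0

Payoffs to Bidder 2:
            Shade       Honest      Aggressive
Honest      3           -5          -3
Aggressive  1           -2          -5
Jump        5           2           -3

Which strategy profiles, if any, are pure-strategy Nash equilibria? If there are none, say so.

Mark each player's best response to every combination of opponents' strategies; a profile where every player is best-responding is a pure Nash equilibrium.
Bidder 1 against Shade: payoffs 0, -2, -1 → best response Honest.
Bidder 1 against Honest: payoffs -5, 2, 1 → best response Aggressive.
Bidder 1 against Aggressive: payoffs 4, -4, 0 → best response Honest.
Bidder 2 against Honest: payoffs 3, -5, -3 → best response Shade.
Bidder 2 against Aggressive: payoffs 1, -2, -5 → best response Shade.
Bidder 2 against Jump: payoffs 5, 2, -3 → best response Shade.
Mutual best responses: (Honest, Shade).

Pure NE: (Honest, Shade)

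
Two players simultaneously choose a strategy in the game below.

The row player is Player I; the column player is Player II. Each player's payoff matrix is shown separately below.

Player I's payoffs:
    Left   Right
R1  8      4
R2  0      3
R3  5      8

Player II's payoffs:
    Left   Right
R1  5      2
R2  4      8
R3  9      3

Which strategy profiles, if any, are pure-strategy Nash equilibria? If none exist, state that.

(R1, Left)

Check each profile: it is a Nash equilibrium iff no player can strictly gain by switching unilaterally.
(R1, Left): Player I gets 8, best alternative 5; Player II gets 5, best alternative 2. No profitable deviation — NE.
(R1, Right): Player I can switch to R3 (4 → 8). Not NE.
(R2, Left): Player I can switch to R1 (0 → 8). Not NE.
(R2, Right): Player I can switch to R1 (3 → 4). Not NE.
(R3, Left): Player I can switch to R1 (5 → 8). Not NE.
(R3, Right): Player II can switch to Left (3 → 9). Not NE.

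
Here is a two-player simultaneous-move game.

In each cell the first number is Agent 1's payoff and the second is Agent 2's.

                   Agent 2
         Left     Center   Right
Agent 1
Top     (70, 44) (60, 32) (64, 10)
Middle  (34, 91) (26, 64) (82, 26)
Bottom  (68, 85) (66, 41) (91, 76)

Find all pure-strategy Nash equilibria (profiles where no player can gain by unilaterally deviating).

The unique pure-strategy Nash equilibrium is (Top, Left).

Agent 1 against Left: payoffs 70, 34, 68 → best response Top.
Agent 1 against Center: payoffs 60, 26, 66 → best response Bottom.
Agent 1 against Right: payoffs 64, 82, 91 → best response Bottom.
Agent 2 against Top: payoffs 44, 32, 10 → best response Left.
Agent 2 against Middle: payoffs 91, 64, 26 → best response Left.
Agent 2 against Bottom: payoffs 85, 41, 76 → best response Left.
Mutual best responses: (Top, Left).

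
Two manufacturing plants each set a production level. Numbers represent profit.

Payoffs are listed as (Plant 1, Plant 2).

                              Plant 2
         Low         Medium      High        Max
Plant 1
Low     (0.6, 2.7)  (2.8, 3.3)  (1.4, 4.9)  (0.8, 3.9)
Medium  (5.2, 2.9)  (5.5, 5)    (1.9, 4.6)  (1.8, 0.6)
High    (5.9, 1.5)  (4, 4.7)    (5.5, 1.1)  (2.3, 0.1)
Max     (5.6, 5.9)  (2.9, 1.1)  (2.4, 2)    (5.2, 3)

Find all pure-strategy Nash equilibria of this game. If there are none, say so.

(Medium, Medium)

(Low, Low): Plant 1 can switch to Medium (0.6 → 5.2). Not NE.
(Low, Medium): Plant 1 can switch to Medium (2.8 → 5.5). Not NE.
(Low, High): Plant 1 can switch to Medium (1.4 → 1.9). Not NE.
(Low, Max): Plant 1 can switch to Medium (0.8 → 1.8). Not NE.
(Medium, Low): Plant 1 can switch to High (5.2 → 5.9). Not NE.
(Medium, Medium): Plant 1 gets 5.5, best alternative 4; Plant 2 gets 5, best alternative 4.6. No profitable deviation — NE.
(Medium, High): Plant 1 can switch to High (1.9 → 5.5). Not NE.
(Medium, Max): Plant 1 can switch to High (1.8 → 2.3). Not NE.
(High, Low): Plant 2 can switch to Medium (1.5 → 4.7). Not NE.
(High, Medium): Plant 1 can switch to Medium (4 → 5.5). Not NE.
(High, High): Plant 2 can switch to Low (1.1 → 1.5). Not NE.
(High, Max): Plant 1 can switch to Max (2.3 → 5.2). Not NE.
(Max, Low): Plant 1 can switch to High (5.6 → 5.9). Not NE.
(The remaining 3 profiles each have a profitable deviation by the same check.)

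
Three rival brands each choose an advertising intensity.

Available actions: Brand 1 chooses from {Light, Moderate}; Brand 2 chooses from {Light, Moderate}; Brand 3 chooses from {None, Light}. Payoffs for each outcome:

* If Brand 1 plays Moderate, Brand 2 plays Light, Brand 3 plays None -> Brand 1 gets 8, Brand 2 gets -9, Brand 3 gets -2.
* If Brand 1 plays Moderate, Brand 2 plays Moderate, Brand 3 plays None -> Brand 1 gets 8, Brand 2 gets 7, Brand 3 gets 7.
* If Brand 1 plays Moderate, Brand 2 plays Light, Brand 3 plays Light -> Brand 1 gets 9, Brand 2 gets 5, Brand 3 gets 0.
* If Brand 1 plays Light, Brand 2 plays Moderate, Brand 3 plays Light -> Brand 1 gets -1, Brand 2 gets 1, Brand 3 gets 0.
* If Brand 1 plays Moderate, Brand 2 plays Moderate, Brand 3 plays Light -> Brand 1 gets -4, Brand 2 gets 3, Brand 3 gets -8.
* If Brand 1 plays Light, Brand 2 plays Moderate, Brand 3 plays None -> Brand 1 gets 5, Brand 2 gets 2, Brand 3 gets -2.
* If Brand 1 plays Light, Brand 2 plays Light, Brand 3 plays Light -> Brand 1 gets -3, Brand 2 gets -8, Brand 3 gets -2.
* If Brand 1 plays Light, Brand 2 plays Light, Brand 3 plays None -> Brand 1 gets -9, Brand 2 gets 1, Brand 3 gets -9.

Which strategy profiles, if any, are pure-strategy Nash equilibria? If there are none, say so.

Pure-strategy Nash equilibria: (Light, Moderate, Light), (Moderate, Light, Light), (Moderate, Moderate, None)

(Light, Light, None): Brand 1 can switch to Moderate (-9 → 8). Not NE.
(Light, Light, Light): Brand 1 can switch to Moderate (-3 → 9). Not NE.
(Light, Moderate, None): Brand 1 can switch to Moderate (5 → 8). Not NE.
(Light, Moderate, Light): Brand 1 gets -1, best alternative -4; Brand 2 gets 1, best alternative -8; Brand 3 gets 0, best alternative -2. No profitable deviation — NE.
(Moderate, Light, None): Brand 2 can switch to Moderate (-9 → 7). Not NE.
(Moderate, Light, Light): Brand 1 gets 9, best alternative -3; Brand 2 gets 5, best alternative 3; Brand 3 gets 0, best alternative -2. No profitable deviation — NE.
(Moderate, Moderate, None): Brand 1 gets 8, best alternative 5; Brand 2 gets 7, best alternative -9; Brand 3 gets 7, best alternative -8. No profitable deviation — NE.
(Moderate, Moderate, Light): Brand 1 can switch to Light (-4 → -1). Not NE.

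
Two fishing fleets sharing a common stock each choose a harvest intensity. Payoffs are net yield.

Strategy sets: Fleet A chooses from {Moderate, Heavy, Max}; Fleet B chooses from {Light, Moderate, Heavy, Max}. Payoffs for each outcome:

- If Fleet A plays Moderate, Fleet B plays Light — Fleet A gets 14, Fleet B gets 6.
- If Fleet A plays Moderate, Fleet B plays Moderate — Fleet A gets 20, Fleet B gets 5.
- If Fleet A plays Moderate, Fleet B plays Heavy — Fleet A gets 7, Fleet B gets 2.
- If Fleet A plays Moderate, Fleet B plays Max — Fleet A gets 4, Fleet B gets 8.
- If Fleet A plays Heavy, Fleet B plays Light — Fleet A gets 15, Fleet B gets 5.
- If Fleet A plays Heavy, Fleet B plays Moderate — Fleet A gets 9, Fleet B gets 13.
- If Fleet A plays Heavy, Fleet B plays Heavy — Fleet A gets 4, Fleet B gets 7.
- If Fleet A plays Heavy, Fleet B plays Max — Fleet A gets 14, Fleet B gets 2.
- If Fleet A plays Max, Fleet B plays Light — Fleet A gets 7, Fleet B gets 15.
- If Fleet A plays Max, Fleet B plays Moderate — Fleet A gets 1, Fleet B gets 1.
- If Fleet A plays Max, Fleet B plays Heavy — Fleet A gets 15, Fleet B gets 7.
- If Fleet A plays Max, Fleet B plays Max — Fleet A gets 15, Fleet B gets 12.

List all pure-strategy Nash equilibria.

This game has no pure Nash equilibrium.

For each player, find the best response to each opponent profile; mutual best responses are the pure NE.
Fleet A against Light: payoffs 14, 15, 7 → best response Heavy.
Fleet A against Moderate: payoffs 20, 9, 1 → best response Moderate.
Fleet A against Heavy: payoffs 7, 4, 15 → best response Max.
Fleet A against Max: payoffs 4, 14, 15 → best response Max.
Fleet B against Moderate: payoffs 6, 5, 2, 8 → best response Max.
Fleet B against Heavy: payoffs 5, 13, 7, 2 → best response Moderate.
Fleet B against Max: payoffs 15, 1, 7, 12 → best response Light.
No profile is a mutual best response for all players.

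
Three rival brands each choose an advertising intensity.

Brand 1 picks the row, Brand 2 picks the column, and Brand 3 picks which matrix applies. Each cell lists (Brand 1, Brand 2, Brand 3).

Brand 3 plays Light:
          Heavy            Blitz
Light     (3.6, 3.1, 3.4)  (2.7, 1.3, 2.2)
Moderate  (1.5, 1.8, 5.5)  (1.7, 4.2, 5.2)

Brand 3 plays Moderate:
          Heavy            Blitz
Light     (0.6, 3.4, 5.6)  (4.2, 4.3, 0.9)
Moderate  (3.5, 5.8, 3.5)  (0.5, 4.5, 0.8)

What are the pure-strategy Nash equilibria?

Brand 1 against (Heavy, Light): payoffs 3.6, 1.5 → best response Light.
Brand 1 against (Heavy, Moderate): payoffs 0.6, 3.5 → best response Moderate.
Brand 1 against (Blitz, Light): payoffs 2.7, 1.7 → best response Light.
Brand 1 against (Blitz, Moderate): payoffs 4.2, 0.5 → best response Light.
Brand 2 against (Light, Light): payoffs 3.1, 1.3 → best response Heavy.
Brand 2 against (Light, Moderate): payoffs 3.4, 4.3 → best response Blitz.
Brand 2 against (Moderate, Light): payoffs 1.8, 4.2 → best response Blitz.
Brand 2 against (Moderate, Moderate): payoffs 5.8, 4.5 → best response Heavy.
Brand 3 against (Light, Heavy): payoffs 3.4, 5.6 → best response Moderate.
Brand 3 against (Light, Blitz): payoffs 2.2, 0.9 → best response Light.
Brand 3 against (Moderate, Heavy): payoffs 5.5, 3.5 → best response Light.
Brand 3 against (Moderate, Blitz): payoffs 5.2, 0.8 → best response Light.
No profile is a mutual best response for all players.

This game has no pure Nash equilibrium.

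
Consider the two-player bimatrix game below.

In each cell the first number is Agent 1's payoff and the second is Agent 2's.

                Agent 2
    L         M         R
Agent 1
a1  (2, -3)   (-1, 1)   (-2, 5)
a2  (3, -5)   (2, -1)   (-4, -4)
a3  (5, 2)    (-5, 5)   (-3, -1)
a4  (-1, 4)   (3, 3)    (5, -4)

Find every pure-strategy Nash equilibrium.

This game has no pure Nash equilibrium.

Agent 1 against L: payoffs 2, 3, 5, -1 → best response a3.
Agent 1 against M: payoffs -1, 2, -5, 3 → best response a4.
Agent 1 against R: payoffs -2, -4, -3, 5 → best response a4.
Agent 2 against a1: payoffs -3, 1, 5 → best response R.
Agent 2 against a2: payoffs -5, -1, -4 → best response M.
Agent 2 against a3: payoffs 2, 5, -1 → best response M.
Agent 2 against a4: payoffs 4, 3, -4 → best response L.
No profile is a mutual best response for all players.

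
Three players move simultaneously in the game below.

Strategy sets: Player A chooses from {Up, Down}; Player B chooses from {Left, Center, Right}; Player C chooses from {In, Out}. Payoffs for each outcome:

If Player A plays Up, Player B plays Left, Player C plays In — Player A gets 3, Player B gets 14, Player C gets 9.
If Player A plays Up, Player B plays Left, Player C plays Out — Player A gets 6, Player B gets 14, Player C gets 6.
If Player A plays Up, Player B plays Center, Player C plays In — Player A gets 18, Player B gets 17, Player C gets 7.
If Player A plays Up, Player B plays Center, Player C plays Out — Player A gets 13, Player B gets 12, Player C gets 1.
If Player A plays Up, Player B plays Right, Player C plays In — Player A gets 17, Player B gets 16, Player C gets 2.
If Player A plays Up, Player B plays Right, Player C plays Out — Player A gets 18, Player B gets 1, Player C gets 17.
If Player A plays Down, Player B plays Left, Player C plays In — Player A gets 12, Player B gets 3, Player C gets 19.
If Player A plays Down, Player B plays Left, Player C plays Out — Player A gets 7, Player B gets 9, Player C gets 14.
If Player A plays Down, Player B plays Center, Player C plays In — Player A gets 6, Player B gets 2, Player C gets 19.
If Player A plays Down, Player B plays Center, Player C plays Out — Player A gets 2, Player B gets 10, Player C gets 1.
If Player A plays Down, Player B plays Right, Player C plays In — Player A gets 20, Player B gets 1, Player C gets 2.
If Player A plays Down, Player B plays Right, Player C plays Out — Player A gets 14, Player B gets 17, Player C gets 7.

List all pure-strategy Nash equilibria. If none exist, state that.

The pure Nash equilibria are (Up, Center, In) and (Down, Left, In).

Player A against (Left, In): payoffs 3, 12 → best response Down.
Player A against (Left, Out): payoffs 6, 7 → best response Down.
Player A against (Center, In): payoffs 18, 6 → best response Up.
Player A against (Center, Out): payoffs 13, 2 → best response Up.
Player A against (Right, In): payoffs 17, 20 → best response Down.
Player A against (Right, Out): payoffs 18, 14 → best response Up.
Player B against (Up, In): payoffs 14, 17, 16 → best response Center.
Player B against (Up, Out): payoffs 14, 12, 1 → best response Left.
Player B against (Down, In): payoffs 3, 2, 1 → best response Left.
Player B against (Down, Out): payoffs 9, 10, 17 → best response Right.
Player C against (Up, Left): payoffs 9, 6 → best response In.
Player C against (Up, Center): payoffs 7, 1 → best response In.
Player C against (Up, Right): payoffs 2, 17 → best response Out.
Player C against (Down, Left): payoffs 19, 14 → best response In.
Player C against (Down, Center): payoffs 19, 1 → best response In.
Player C against (Down, Right): payoffs 2, 7 → best response Out.
Mutual best responses: (Up, Center, In); (Down, Left, In).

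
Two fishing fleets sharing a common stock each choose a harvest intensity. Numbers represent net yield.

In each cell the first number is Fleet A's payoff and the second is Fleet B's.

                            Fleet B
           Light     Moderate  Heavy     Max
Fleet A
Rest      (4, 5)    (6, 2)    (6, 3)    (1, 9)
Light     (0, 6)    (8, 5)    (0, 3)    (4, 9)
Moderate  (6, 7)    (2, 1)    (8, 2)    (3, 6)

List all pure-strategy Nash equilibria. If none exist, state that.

Check each profile: it is a Nash equilibrium iff no player can strictly gain by switching unilaterally.
(Rest, Light): Fleet A can switch to Moderate (4 → 6). Not NE.
(Rest, Moderate): Fleet A can switch to Light (6 → 8). Not NE.
(Rest, Heavy): Fleet A can switch to Moderate (6 → 8). Not NE.
(Rest, Max): Fleet A can switch to Light (1 → 4). Not NE.
(Light, Light): Fleet A can switch to Rest (0 → 4). Not NE.
(Light, Moderate): Fleet B can switch to Light (5 → 6). Not NE.
(Light, Heavy): Fleet A can switch to Rest (0 → 6). Not NE.
(Light, Max): Fleet A gets 4, best alternative 3; Fleet B gets 9, best alternative 6. No profitable deviation — NE.
(Moderate, Light): Fleet A gets 6, best alternative 4; Fleet B gets 7, best alternative 6. No profitable deviation — NE.
(Moderate, Moderate): Fleet A can switch to Rest (2 → 6). Not NE.
(The remaining 2 profiles each have a profitable deviation by the same check.)

(Light, Max) and (Moderate, Light)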